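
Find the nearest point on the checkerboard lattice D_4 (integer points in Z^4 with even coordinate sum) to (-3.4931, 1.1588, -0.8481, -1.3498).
(-3, 1, -1, -1)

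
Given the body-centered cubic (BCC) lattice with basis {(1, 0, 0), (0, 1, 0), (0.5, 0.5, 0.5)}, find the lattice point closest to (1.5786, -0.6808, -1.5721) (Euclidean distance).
(1.5, -0.5, -1.5)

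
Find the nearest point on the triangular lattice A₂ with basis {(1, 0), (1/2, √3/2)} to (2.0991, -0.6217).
(2.5, -0.866)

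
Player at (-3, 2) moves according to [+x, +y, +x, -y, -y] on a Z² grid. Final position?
(-1, 1)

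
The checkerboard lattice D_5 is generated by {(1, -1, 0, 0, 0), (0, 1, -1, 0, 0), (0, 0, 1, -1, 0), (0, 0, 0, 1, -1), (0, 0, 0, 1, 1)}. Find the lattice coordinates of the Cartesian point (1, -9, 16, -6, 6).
b₁ - 8b₂ + 8b₃ - 2b₄ + 4b₅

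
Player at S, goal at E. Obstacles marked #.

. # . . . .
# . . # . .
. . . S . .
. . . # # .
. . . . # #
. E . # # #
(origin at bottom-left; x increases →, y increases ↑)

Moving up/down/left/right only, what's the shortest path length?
5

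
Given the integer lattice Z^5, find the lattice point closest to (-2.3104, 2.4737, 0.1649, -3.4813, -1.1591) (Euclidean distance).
(-2, 2, 0, -3, -1)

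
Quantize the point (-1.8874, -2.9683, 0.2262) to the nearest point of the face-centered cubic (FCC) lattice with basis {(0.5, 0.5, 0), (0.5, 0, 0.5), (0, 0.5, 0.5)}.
(-2, -3, 0)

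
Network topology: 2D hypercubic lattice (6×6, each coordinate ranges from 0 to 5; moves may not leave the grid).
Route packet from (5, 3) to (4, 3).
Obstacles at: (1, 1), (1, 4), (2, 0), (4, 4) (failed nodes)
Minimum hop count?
1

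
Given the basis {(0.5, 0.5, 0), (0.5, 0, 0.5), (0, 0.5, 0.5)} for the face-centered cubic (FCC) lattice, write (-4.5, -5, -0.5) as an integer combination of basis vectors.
-9b₁ - b₃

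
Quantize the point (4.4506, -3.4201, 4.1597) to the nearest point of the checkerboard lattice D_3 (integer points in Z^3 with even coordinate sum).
(5, -3, 4)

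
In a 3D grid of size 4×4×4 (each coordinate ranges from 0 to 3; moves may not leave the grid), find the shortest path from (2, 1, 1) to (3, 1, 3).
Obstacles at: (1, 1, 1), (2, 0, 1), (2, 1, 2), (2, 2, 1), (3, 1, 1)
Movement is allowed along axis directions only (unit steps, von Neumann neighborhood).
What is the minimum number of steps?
7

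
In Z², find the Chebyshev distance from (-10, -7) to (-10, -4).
3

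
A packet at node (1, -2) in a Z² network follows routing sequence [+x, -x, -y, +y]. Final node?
(1, -2)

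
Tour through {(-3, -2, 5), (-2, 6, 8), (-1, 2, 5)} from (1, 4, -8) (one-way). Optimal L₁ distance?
35
(one optimal route: (1, 4, -8) → (-2, 6, 8) → (-1, 2, 5) → (-3, -2, 5))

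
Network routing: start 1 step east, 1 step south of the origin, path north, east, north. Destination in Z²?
(2, 1)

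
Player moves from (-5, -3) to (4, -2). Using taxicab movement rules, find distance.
10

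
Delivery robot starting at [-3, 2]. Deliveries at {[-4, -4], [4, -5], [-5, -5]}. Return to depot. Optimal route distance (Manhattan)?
32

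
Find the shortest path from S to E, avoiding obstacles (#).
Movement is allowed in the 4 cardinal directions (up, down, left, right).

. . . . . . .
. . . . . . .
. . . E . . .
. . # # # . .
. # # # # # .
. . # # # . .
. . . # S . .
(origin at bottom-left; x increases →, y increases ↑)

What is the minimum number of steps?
9
(one shortest path: (4, 0) → (5, 0) → (6, 0) → (6, 1) → (6, 2) → (6, 3) → (5, 3) → (5, 4) → (4, 4) → (3, 4))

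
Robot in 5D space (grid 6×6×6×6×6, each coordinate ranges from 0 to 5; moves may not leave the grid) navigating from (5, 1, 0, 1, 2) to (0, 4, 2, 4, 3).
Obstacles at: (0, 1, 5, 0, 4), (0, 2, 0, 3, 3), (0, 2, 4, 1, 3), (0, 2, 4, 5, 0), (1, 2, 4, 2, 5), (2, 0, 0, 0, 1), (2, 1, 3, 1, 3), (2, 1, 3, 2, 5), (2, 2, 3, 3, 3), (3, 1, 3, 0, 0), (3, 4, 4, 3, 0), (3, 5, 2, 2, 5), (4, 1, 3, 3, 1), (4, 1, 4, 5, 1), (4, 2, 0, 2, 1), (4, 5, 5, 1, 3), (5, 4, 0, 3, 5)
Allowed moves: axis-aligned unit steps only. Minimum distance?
14
(one shortest path: (5, 1, 0, 1, 2) → (4, 1, 0, 1, 2) → (3, 1, 0, 1, 2) → (2, 1, 0, 1, 2) → (1, 1, 0, 1, 2) → (0, 1, 0, 1, 2) → (0, 2, 0, 1, 2) → (0, 3, 0, 1, 2) → (0, 4, 0, 1, 2) → (0, 4, 1, 1, 2) → (0, 4, 2, 1, 2) → (0, 4, 2, 2, 2) → (0, 4, 2, 3, 2) → (0, 4, 2, 4, 2) → (0, 4, 2, 4, 3))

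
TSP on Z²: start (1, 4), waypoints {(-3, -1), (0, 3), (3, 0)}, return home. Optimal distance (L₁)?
22
(one optimal route: (1, 4) → (0, 3) → (-3, -1) → (3, 0) → (1, 4))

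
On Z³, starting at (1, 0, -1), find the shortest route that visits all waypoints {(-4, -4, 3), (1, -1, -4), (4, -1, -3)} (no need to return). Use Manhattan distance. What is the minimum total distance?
25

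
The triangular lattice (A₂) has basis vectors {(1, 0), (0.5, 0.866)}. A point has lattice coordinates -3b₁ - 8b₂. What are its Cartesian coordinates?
(-7, -6.928)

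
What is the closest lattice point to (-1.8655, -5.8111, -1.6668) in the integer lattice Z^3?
(-2, -6, -2)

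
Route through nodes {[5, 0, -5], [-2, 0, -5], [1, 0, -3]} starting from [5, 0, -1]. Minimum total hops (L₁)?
15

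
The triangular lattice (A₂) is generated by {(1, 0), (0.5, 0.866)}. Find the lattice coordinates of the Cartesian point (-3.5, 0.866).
-4b₁ + b₂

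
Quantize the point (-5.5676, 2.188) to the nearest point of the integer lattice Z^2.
(-6, 2)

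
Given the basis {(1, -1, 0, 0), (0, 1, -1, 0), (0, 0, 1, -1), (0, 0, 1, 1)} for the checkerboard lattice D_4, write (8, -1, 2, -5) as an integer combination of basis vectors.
8b₁ + 7b₂ + 7b₃ + 2b₄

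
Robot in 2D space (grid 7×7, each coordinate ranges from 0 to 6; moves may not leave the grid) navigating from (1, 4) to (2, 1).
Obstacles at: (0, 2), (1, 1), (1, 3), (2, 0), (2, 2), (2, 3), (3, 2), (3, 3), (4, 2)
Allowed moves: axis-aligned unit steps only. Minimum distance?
10
(one shortest path: (1, 4) → (2, 4) → (3, 4) → (4, 4) → (5, 4) → (5, 3) → (5, 2) → (5, 1) → (4, 1) → (3, 1) → (2, 1))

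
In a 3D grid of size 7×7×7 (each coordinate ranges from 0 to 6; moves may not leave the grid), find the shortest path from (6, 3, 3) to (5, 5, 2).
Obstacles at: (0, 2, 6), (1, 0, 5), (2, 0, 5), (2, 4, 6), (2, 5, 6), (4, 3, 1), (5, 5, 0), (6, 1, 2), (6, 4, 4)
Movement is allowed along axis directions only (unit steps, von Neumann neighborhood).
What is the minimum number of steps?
4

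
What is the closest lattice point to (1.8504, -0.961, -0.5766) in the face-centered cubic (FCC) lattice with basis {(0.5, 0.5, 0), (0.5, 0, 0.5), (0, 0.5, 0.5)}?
(1.5, -1, -0.5)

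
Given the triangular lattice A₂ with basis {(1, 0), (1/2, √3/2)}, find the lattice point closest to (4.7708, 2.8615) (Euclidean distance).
(4.5, 2.598)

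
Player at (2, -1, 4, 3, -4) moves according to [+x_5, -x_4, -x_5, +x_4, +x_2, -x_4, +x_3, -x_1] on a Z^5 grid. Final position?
(1, 0, 5, 2, -4)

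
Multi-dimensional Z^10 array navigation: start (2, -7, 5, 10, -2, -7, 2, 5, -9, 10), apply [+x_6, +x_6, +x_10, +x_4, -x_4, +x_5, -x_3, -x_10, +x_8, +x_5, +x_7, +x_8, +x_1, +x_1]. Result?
(4, -7, 4, 10, 0, -5, 3, 7, -9, 10)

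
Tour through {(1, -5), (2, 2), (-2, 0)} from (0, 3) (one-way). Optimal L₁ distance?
17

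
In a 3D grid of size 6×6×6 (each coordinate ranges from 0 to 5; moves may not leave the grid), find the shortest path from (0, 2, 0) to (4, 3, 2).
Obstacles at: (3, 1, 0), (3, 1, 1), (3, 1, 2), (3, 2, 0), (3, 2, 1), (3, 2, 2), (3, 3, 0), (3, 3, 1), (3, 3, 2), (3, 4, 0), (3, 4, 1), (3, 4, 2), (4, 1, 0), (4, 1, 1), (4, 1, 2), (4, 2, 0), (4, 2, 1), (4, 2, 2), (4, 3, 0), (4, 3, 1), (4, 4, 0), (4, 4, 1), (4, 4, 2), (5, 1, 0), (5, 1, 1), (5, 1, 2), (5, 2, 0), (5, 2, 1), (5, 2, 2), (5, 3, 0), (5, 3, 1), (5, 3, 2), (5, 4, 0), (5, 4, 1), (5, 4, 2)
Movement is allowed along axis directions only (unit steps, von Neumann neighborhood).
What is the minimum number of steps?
9
(one shortest path: (0, 2, 0) → (1, 2, 0) → (2, 2, 0) → (2, 3, 0) → (2, 3, 1) → (2, 3, 2) → (2, 3, 3) → (3, 3, 3) → (4, 3, 3) → (4, 3, 2))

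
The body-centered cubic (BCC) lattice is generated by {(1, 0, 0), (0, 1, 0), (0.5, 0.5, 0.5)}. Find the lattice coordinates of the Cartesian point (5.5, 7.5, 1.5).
4b₁ + 6b₂ + 3b₃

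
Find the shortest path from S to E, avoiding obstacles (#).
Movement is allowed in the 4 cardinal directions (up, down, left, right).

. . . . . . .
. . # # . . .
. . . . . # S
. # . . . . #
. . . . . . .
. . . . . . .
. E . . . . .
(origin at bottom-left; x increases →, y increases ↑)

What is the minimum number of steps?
11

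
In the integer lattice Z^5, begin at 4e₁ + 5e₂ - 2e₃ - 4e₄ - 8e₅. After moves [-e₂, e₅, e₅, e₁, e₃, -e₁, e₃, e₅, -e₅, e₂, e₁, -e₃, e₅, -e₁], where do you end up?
(4, 5, -1, -4, -5)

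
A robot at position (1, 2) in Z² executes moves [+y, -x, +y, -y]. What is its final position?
(0, 3)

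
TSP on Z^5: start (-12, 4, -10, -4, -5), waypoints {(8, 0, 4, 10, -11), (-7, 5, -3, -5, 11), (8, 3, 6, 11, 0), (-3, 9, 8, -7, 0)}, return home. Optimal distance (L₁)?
174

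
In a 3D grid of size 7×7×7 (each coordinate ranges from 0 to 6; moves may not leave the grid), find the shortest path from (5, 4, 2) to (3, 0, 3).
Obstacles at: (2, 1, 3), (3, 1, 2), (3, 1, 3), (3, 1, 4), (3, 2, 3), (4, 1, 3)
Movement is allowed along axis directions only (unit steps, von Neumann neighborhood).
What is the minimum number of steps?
7
(one shortest path: (5, 4, 2) → (4, 4, 2) → (4, 3, 2) → (4, 2, 2) → (4, 1, 2) → (4, 0, 2) → (3, 0, 2) → (3, 0, 3))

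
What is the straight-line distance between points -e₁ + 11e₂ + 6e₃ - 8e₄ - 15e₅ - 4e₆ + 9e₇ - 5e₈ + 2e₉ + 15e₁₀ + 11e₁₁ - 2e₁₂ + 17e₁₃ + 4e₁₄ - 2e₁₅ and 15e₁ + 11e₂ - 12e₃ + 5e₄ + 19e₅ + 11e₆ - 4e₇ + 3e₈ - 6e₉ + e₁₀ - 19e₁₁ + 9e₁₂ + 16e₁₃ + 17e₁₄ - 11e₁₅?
62.4099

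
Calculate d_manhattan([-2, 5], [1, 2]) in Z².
6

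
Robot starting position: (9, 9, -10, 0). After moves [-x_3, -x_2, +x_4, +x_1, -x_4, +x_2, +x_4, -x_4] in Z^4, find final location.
(10, 9, -11, 0)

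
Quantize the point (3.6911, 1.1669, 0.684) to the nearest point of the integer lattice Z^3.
(4, 1, 1)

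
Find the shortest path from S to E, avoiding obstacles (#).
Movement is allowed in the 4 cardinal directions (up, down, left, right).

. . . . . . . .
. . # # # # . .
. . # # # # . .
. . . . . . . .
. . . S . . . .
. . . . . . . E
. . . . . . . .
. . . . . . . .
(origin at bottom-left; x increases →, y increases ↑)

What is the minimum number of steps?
5
(one shortest path: (3, 3) → (4, 3) → (5, 3) → (6, 3) → (7, 3) → (7, 2))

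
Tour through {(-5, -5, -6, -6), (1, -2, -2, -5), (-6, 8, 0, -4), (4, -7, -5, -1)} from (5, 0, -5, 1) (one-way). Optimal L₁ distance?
61
(one optimal route: (5, 0, -5, 1) → (4, -7, -5, -1) → (-5, -5, -6, -6) → (1, -2, -2, -5) → (-6, 8, 0, -4))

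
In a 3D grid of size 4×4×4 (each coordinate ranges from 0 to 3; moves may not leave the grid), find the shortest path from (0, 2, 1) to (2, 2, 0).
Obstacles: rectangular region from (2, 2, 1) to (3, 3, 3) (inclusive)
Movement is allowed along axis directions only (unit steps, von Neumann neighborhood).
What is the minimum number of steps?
3
(one shortest path: (0, 2, 1) → (1, 2, 1) → (1, 2, 0) → (2, 2, 0))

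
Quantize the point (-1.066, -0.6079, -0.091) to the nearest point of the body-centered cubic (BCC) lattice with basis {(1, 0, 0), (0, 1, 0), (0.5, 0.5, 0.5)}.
(-1, -1, 0)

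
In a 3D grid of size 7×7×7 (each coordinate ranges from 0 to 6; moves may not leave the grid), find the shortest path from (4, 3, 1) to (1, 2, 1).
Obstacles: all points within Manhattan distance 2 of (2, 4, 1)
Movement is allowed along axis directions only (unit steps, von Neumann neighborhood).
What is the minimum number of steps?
6
(one shortest path: (4, 3, 1) → (4, 2, 1) → (3, 2, 1) → (3, 1, 1) → (2, 1, 1) → (1, 1, 1) → (1, 2, 1))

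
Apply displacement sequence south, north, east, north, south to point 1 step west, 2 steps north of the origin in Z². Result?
(0, 2)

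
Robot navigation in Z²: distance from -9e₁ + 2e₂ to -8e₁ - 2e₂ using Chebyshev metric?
4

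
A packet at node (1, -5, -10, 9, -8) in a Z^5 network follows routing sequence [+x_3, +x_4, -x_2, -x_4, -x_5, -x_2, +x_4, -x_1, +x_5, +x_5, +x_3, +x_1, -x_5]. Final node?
(1, -7, -8, 10, -8)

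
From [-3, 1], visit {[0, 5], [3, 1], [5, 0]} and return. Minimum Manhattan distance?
26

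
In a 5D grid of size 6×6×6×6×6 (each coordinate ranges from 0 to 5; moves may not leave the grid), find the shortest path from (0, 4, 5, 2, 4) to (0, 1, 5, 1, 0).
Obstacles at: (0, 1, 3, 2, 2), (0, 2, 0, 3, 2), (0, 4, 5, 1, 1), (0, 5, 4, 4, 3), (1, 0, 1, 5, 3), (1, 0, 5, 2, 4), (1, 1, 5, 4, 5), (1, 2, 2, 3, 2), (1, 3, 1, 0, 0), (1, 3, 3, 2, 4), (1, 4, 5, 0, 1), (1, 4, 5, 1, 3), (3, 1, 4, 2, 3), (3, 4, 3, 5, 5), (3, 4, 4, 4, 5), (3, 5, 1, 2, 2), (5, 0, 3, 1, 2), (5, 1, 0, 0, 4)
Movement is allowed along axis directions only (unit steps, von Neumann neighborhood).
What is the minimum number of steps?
8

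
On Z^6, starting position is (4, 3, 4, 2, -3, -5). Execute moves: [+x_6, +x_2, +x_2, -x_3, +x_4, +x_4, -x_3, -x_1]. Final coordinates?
(3, 5, 2, 4, -3, -4)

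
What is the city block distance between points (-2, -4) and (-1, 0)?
5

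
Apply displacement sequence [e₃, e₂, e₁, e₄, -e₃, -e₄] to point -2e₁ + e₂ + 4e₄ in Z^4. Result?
(-1, 2, 0, 4)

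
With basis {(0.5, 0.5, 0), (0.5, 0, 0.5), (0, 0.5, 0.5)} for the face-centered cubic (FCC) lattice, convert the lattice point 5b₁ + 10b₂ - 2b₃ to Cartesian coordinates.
(7.5, 1.5, 4)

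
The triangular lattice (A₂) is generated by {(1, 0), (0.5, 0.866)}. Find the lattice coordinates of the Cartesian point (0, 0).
0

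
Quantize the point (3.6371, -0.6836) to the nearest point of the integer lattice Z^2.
(4, -1)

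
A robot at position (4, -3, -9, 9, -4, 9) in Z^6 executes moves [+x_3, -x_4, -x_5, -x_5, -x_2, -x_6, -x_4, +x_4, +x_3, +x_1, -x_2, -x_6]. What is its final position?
(5, -5, -7, 8, -6, 7)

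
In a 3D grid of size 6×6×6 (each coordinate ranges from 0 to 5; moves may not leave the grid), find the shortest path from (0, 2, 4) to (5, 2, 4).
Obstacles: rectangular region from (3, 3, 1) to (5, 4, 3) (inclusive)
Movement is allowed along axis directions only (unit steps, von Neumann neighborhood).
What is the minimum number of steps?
5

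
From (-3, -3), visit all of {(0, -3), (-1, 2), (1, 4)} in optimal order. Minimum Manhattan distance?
13
(one optimal route: (-3, -3) → (0, -3) → (-1, 2) → (1, 4))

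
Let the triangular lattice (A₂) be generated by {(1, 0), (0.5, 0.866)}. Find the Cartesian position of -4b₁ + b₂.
(-3.5, 0.866)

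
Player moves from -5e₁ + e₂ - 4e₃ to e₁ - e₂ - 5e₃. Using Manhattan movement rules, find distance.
9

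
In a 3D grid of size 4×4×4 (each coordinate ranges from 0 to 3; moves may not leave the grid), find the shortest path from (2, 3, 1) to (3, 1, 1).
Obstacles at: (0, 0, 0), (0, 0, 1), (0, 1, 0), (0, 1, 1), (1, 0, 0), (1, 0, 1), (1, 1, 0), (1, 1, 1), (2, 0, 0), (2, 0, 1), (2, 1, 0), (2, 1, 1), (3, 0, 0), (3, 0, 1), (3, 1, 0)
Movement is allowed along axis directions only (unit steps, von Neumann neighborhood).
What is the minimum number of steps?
3
(one shortest path: (2, 3, 1) → (3, 3, 1) → (3, 2, 1) → (3, 1, 1))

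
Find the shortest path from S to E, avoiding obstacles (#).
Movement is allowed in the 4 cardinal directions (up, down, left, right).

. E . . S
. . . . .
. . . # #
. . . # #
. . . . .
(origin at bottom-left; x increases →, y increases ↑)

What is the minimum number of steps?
3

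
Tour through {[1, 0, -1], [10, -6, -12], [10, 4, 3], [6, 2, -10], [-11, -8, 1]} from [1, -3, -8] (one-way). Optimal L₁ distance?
88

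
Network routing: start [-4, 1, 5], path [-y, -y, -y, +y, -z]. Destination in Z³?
(-4, -1, 4)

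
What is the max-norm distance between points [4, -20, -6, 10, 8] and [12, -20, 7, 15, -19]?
27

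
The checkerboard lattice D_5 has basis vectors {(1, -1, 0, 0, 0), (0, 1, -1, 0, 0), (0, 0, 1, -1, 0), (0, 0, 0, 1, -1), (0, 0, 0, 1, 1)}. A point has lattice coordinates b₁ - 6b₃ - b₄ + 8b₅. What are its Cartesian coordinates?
(1, -1, -6, 13, 9)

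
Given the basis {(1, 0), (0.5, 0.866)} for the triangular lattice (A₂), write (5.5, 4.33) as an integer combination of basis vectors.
3b₁ + 5b₂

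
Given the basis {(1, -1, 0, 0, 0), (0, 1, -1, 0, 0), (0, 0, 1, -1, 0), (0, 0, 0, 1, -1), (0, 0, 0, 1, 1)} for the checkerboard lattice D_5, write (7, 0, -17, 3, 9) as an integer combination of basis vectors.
7b₁ + 7b₂ - 10b₃ - 8b₄ + b₅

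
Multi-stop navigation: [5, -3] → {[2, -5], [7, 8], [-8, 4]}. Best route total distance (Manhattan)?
42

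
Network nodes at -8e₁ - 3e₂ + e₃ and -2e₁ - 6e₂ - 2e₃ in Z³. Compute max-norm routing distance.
6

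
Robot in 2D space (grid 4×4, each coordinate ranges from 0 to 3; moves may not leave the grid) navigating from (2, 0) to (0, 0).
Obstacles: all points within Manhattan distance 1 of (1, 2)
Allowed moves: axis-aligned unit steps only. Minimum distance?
2
(one shortest path: (2, 0) → (1, 0) → (0, 0))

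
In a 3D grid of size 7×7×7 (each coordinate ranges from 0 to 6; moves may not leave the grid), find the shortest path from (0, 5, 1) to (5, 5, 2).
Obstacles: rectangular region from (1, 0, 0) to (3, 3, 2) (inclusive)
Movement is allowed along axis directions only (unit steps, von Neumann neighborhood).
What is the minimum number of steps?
6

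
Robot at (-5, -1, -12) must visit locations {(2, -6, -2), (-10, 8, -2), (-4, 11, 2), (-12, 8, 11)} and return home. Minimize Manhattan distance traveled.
108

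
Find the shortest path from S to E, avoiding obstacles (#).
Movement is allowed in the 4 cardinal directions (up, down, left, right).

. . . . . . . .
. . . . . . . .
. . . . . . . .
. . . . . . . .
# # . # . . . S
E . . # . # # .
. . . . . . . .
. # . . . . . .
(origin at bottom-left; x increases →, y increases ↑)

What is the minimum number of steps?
10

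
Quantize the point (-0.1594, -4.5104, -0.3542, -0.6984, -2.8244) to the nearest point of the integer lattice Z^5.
(0, -5, 0, -1, -3)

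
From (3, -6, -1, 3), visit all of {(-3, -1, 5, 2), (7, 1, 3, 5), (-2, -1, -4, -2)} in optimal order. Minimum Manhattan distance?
48
(one optimal route: (3, -6, -1, 3) → (7, 1, 3, 5) → (-3, -1, 5, 2) → (-2, -1, -4, -2))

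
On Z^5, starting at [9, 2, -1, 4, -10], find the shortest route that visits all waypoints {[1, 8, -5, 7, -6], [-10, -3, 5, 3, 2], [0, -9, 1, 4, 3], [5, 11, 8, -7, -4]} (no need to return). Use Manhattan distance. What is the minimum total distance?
131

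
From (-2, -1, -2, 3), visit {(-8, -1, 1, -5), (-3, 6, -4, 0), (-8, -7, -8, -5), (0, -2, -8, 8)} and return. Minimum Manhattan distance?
90
(one optimal route: (-2, -1, -2, 3) → (-3, 6, -4, 0) → (-8, -1, 1, -5) → (-8, -7, -8, -5) → (0, -2, -8, 8) → (-2, -1, -2, 3))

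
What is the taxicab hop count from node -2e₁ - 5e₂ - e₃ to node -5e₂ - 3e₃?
4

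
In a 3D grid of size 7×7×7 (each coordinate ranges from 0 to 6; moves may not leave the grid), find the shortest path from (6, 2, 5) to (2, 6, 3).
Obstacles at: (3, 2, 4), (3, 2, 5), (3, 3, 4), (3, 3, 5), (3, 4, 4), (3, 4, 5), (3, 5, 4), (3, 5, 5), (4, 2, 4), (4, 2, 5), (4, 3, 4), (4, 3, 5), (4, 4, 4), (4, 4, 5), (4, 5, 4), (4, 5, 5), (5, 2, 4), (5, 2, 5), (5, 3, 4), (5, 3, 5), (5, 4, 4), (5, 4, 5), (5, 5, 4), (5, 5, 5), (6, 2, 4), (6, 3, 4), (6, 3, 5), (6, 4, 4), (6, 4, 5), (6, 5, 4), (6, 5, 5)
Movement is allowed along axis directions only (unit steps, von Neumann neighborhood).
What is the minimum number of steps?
12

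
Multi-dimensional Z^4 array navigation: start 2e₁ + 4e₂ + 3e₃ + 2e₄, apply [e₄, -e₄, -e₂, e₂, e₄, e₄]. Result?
(2, 4, 3, 4)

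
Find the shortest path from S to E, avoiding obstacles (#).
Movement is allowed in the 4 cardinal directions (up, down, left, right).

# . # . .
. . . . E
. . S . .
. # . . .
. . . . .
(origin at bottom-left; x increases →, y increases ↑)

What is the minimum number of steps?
3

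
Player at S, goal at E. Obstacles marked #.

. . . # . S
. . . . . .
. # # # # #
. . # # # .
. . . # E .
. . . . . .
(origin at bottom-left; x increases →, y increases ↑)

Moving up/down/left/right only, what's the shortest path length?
15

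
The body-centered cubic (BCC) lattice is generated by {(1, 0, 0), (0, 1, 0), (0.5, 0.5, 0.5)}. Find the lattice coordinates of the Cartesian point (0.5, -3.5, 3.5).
-3b₁ - 7b₂ + 7b₃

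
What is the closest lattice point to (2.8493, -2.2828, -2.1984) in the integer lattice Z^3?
(3, -2, -2)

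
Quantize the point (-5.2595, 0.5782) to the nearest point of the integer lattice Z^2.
(-5, 1)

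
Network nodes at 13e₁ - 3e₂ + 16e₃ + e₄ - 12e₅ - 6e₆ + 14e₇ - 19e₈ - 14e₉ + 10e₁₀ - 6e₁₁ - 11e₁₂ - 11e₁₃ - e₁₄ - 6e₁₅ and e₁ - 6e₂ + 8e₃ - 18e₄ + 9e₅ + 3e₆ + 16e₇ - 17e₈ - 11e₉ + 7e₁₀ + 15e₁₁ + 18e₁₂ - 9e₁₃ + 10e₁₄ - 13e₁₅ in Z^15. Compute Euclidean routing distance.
50.8134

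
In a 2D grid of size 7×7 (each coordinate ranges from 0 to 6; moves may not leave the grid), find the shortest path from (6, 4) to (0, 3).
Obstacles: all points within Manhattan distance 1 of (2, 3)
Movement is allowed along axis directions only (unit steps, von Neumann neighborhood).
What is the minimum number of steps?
9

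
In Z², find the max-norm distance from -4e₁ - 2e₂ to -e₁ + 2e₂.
4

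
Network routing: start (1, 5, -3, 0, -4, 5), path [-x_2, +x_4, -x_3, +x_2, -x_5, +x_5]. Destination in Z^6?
(1, 5, -4, 1, -4, 5)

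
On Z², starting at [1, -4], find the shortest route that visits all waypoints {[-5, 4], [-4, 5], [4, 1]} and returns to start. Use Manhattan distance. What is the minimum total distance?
36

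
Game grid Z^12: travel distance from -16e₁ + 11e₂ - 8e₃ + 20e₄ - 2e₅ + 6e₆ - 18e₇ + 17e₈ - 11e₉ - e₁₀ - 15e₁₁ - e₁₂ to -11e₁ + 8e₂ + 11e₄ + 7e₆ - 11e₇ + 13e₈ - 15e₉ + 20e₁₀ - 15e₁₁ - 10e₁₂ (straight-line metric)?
28.0535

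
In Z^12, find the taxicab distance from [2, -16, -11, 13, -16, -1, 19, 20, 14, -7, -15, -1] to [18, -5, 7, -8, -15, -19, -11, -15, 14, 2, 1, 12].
188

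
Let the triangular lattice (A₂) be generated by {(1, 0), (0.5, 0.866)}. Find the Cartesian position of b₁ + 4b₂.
(3, 3.464)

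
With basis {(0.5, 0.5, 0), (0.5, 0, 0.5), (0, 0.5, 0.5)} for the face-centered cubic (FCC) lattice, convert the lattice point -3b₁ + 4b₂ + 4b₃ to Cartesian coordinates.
(0.5, 0.5, 4)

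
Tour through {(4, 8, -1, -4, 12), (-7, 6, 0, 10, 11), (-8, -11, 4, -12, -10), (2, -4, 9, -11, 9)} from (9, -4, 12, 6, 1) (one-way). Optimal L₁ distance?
157
(one optimal route: (9, -4, 12, 6, 1) → (-7, 6, 0, 10, 11) → (4, 8, -1, -4, 12) → (2, -4, 9, -11, 9) → (-8, -11, 4, -12, -10))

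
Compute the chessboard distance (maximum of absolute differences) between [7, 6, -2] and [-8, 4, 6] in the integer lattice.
15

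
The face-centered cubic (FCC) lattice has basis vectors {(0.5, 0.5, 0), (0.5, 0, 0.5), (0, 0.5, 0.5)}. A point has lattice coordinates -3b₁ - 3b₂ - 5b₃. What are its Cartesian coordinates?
(-3, -4, -4)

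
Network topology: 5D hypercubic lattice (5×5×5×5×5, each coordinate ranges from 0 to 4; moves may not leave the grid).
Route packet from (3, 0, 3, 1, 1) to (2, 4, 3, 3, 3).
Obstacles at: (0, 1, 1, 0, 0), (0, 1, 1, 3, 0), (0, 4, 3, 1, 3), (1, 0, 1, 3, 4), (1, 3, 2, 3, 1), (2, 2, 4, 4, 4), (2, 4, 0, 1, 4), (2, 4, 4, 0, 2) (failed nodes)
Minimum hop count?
9
(one shortest path: (3, 0, 3, 1, 1) → (2, 0, 3, 1, 1) → (2, 1, 3, 1, 1) → (2, 2, 3, 1, 1) → (2, 3, 3, 1, 1) → (2, 4, 3, 1, 1) → (2, 4, 3, 2, 1) → (2, 4, 3, 3, 1) → (2, 4, 3, 3, 2) → (2, 4, 3, 3, 3))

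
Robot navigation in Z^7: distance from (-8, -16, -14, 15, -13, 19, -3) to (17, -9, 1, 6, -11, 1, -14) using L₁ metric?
87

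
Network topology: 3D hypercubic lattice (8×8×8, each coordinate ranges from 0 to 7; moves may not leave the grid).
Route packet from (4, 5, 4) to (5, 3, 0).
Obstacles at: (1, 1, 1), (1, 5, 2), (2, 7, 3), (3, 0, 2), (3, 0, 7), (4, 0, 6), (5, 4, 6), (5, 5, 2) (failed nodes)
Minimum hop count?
7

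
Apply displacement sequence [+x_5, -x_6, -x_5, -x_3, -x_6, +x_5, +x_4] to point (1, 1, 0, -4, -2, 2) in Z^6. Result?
(1, 1, -1, -3, -1, 0)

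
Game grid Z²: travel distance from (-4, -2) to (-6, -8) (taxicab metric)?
8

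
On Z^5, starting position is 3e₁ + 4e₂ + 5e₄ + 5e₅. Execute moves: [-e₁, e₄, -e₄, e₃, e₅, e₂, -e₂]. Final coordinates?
(2, 4, 1, 5, 6)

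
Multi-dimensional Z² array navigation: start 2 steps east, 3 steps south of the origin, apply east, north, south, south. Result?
(3, -4)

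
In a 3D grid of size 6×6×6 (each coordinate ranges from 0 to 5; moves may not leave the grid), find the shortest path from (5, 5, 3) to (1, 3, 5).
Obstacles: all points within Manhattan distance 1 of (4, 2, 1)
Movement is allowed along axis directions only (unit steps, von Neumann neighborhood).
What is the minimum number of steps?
8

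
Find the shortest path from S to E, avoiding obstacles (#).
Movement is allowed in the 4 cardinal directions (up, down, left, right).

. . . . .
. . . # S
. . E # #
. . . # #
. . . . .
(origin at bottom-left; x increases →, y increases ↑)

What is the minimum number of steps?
5
(one shortest path: (4, 3) → (4, 4) → (3, 4) → (2, 4) → (2, 3) → (2, 2))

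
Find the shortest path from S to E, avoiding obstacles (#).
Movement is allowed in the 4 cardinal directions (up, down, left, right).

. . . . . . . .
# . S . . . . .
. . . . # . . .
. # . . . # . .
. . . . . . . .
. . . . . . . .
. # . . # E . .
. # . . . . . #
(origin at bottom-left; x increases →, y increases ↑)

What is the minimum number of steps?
8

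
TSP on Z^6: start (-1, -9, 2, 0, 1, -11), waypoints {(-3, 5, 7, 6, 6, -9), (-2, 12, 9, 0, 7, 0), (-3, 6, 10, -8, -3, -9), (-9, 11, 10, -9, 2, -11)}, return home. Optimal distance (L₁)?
152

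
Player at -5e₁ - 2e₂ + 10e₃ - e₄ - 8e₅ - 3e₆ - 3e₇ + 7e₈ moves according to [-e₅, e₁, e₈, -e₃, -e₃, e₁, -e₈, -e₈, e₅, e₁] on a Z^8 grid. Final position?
(-2, -2, 8, -1, -8, -3, -3, 6)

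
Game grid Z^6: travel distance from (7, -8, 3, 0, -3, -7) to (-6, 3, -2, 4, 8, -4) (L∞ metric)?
13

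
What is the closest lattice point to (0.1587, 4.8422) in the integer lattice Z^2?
(0, 5)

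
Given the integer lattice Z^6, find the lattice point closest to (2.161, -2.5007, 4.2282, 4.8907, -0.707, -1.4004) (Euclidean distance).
(2, -3, 4, 5, -1, -1)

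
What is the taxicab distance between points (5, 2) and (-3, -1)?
11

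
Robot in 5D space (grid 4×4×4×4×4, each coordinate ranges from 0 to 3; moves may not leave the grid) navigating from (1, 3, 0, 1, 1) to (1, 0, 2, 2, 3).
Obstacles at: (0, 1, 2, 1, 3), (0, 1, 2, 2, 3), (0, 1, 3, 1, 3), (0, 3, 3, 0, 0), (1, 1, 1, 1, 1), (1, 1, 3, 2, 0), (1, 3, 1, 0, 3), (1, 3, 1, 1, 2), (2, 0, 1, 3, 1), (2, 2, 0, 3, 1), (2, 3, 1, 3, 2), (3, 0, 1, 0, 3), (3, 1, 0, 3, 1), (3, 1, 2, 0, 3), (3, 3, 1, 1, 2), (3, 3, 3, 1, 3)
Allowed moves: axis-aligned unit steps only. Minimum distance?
8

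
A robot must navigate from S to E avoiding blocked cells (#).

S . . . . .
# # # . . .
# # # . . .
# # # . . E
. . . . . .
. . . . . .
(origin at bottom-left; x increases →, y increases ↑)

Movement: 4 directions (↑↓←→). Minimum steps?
8
(one shortest path: (0, 5) → (1, 5) → (2, 5) → (3, 5) → (4, 5) → (5, 5) → (5, 4) → (5, 3) → (5, 2))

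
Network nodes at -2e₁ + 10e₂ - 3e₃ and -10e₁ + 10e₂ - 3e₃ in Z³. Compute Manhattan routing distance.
8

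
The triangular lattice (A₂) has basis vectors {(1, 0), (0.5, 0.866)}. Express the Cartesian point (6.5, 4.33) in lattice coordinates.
4b₁ + 5b₂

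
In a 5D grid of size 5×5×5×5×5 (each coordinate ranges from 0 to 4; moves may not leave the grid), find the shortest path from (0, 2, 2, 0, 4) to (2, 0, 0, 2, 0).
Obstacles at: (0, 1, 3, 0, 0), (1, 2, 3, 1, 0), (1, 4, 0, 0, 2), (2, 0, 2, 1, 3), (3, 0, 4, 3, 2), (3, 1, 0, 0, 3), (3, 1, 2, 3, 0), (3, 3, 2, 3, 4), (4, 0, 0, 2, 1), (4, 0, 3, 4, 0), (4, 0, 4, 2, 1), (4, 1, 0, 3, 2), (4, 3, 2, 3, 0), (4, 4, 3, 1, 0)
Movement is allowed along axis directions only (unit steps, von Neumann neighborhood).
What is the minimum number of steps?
12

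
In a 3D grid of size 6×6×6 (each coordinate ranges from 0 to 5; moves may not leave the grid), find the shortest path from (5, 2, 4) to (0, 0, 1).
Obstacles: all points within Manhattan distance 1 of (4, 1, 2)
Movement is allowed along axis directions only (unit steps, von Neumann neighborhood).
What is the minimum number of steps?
10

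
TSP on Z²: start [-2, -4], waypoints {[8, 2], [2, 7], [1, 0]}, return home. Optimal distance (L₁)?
42
(one optimal route: (-2, -4) → (8, 2) → (2, 7) → (1, 0) → (-2, -4))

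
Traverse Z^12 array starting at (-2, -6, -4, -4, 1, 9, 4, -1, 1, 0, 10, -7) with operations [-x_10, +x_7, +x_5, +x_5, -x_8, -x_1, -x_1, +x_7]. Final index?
(-4, -6, -4, -4, 3, 9, 6, -2, 1, -1, 10, -7)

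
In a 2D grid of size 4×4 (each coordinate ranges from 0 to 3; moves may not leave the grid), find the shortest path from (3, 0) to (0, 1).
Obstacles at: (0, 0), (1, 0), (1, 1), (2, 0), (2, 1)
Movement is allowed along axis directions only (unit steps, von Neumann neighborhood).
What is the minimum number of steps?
6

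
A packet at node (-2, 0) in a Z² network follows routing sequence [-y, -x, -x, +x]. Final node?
(-3, -1)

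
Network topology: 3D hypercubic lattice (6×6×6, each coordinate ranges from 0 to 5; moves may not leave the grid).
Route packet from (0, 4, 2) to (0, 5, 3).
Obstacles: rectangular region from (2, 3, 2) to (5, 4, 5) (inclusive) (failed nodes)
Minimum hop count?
2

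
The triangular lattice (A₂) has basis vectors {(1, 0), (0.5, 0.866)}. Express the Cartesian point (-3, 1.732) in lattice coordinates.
-4b₁ + 2b₂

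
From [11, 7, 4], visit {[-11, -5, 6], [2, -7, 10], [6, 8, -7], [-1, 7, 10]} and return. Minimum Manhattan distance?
114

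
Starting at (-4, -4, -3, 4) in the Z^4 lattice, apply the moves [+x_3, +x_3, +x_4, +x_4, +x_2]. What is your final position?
(-4, -3, -1, 6)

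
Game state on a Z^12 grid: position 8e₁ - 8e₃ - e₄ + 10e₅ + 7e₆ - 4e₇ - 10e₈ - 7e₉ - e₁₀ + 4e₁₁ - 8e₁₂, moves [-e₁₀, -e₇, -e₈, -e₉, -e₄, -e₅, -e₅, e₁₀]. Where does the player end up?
(8, 0, -8, -2, 8, 7, -5, -11, -8, -1, 4, -8)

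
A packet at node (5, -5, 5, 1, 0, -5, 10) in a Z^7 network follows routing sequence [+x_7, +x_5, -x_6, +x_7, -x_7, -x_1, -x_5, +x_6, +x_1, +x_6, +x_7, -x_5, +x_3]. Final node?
(5, -5, 6, 1, -1, -4, 12)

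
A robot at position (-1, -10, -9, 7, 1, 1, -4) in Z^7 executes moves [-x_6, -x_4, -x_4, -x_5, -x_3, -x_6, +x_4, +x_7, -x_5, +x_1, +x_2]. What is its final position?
(0, -9, -10, 6, -1, -1, -3)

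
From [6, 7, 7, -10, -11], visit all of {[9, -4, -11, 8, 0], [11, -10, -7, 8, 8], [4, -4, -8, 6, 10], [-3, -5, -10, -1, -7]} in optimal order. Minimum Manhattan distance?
119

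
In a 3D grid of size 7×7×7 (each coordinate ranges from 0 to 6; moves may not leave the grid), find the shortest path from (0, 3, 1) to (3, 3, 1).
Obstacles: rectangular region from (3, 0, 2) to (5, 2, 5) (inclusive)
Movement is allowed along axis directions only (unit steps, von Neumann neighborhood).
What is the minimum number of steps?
3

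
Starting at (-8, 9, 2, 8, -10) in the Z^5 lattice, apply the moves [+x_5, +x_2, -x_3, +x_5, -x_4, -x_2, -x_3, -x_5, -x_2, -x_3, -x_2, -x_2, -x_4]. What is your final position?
(-8, 6, -1, 6, -9)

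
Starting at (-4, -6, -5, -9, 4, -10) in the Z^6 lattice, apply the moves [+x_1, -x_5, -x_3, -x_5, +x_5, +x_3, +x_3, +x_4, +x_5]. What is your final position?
(-3, -6, -4, -8, 4, -10)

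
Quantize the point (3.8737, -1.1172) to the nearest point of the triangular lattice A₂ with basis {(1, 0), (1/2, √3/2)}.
(3.5, -0.866)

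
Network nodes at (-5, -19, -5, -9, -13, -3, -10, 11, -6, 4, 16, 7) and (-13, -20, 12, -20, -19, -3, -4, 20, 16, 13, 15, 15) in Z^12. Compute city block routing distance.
98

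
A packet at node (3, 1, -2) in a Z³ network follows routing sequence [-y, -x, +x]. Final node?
(3, 0, -2)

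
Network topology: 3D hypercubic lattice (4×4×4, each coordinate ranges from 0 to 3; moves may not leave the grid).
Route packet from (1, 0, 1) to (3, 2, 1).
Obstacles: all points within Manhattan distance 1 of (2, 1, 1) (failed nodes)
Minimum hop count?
6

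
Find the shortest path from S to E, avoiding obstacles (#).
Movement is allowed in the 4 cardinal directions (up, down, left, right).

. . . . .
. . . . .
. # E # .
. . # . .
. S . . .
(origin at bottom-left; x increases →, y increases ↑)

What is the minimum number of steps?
7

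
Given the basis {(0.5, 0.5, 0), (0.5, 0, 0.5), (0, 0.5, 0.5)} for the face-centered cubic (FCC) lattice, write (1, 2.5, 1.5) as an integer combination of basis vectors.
2b₁ + 3b₃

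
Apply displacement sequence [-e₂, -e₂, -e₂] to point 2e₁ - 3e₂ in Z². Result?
(2, -6)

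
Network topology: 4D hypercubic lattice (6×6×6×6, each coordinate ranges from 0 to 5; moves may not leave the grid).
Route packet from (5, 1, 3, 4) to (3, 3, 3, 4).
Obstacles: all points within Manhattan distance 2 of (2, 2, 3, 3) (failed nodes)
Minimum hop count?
4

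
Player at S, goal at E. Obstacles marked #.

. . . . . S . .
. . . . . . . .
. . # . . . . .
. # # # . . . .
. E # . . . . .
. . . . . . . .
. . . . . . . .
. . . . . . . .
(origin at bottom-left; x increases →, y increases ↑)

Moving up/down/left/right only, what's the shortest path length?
10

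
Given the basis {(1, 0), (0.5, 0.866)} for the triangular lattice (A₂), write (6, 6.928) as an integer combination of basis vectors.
2b₁ + 8b₂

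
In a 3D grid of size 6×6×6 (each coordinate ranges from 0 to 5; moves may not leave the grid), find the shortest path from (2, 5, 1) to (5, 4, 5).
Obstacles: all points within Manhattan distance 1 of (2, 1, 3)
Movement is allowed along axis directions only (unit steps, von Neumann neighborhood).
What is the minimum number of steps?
8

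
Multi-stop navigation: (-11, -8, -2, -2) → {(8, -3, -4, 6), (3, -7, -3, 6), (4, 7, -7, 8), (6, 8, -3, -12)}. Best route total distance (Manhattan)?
80
(one optimal route: (-11, -8, -2, -2) → (3, -7, -3, 6) → (8, -3, -4, 6) → (4, 7, -7, 8) → (6, 8, -3, -12))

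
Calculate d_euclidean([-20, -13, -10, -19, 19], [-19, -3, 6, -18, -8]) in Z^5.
32.9697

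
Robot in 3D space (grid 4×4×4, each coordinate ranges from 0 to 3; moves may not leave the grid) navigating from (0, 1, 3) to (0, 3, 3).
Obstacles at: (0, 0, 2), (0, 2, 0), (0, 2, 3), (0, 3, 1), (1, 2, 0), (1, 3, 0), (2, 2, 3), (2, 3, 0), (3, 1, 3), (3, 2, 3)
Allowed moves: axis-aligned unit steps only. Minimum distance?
4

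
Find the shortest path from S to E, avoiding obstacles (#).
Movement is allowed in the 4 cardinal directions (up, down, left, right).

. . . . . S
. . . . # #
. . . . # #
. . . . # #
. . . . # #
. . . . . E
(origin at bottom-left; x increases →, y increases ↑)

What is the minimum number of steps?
9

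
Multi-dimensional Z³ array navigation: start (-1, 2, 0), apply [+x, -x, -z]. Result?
(-1, 2, -1)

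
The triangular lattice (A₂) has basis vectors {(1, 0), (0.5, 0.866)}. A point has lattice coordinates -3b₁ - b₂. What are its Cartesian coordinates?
(-3.5, -0.866)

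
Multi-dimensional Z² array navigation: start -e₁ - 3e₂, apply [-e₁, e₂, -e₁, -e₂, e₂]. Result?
(-3, -2)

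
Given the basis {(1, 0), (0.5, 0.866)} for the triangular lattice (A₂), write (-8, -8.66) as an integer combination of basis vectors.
-3b₁ - 10b₂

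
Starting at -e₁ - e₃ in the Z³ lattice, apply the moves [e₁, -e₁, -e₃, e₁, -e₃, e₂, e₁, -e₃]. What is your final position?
(1, 1, -4)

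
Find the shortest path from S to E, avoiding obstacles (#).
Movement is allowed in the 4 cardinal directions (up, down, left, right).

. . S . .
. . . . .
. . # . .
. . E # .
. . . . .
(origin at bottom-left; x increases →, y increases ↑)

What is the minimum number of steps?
5
(one shortest path: (2, 4) → (1, 4) → (1, 3) → (1, 2) → (1, 1) → (2, 1))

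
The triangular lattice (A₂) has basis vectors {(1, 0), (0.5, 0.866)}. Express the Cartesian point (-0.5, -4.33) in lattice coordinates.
2b₁ - 5b₂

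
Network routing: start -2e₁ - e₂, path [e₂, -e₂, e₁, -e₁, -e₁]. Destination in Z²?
(-3, -1)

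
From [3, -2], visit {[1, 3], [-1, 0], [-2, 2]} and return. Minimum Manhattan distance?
20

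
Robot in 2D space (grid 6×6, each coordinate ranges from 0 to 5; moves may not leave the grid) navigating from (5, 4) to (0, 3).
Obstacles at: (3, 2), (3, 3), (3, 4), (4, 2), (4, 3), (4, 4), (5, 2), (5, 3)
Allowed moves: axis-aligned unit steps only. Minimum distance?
8
(one shortest path: (5, 4) → (5, 5) → (4, 5) → (3, 5) → (2, 5) → (1, 5) → (0, 5) → (0, 4) → (0, 3))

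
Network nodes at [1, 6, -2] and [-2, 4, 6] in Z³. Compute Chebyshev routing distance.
8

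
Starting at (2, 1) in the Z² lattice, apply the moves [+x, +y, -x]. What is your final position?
(2, 2)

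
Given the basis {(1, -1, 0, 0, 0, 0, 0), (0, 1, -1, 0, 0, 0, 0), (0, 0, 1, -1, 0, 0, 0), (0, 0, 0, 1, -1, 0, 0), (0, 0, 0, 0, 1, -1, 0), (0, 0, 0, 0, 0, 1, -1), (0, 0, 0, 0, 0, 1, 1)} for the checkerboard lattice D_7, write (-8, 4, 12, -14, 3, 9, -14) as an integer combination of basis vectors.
-8b₁ - 4b₂ + 8b₃ - 6b₄ - 3b₅ + 10b₆ - 4b₇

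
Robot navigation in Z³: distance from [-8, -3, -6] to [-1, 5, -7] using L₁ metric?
16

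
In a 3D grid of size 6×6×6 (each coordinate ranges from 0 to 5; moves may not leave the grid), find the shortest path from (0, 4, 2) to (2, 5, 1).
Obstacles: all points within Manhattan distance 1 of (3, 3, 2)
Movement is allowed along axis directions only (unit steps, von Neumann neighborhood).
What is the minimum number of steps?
4
(one shortest path: (0, 4, 2) → (1, 4, 2) → (2, 4, 2) → (2, 5, 2) → (2, 5, 1))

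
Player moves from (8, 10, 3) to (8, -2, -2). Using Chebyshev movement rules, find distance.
12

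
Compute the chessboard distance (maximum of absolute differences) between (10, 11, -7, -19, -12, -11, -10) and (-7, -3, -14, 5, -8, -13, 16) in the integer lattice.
26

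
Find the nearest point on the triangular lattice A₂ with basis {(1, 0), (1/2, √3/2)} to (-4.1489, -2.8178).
(-4.5, -2.598)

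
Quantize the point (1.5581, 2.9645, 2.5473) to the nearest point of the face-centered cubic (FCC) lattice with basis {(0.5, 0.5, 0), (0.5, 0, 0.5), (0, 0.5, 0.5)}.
(1.5, 3, 2.5)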